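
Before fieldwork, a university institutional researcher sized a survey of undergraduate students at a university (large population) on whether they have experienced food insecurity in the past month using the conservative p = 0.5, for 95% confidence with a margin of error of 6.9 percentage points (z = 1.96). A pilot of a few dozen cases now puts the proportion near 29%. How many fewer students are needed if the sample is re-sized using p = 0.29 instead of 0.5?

35

Conservative (p = 0.5): n = 1.96² × 0.25 / 0.069² ≈ 201.72 → 202.
Using p = 0.29: p(1−p) = 0.2059, so n = 1.96² × 0.2059 / 0.069² ≈ 166.14 → 167.
Reduction: 202 − 167 = 35.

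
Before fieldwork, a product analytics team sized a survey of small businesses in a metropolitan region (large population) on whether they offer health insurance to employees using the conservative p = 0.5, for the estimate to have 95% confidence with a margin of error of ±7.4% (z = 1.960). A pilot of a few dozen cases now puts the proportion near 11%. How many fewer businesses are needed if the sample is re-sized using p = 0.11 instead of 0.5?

Conservative (p = 0.5): n = 1.960² × 0.25 / 0.074² ≈ 175.38 → 176.
Using p = 0.11: p(1−p) = 0.0979, so n = 1.960² × 0.0979 / 0.074² ≈ 68.68 → 69.
Reduction: 176 − 69 = 107.

107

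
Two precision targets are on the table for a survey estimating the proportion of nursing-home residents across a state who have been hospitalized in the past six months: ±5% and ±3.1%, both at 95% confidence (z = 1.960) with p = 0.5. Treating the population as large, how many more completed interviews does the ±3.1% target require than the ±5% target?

At ±5%: n = 1.960² × 0.2500 / 0.050² ≈ 384.16 → 385.
At ±3.1%: n = 1.960² × 0.2500 / 0.031² ≈ 999.38 → 1000.
Additional respondents: 1000 − 385 = 615.

615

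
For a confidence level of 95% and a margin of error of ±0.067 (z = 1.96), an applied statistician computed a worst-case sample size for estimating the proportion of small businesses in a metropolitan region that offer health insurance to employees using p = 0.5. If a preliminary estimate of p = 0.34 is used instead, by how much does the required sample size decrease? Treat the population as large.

Conservative (p = 0.5): n = 1.96² × 0.25 / 0.067² ≈ 213.95 → 214.
Using p = 0.34: p(1−p) = 0.2244, so n = 1.96² × 0.2244 / 0.067² ≈ 192.04 → 193.
Reduction: 214 − 193 = 21.

21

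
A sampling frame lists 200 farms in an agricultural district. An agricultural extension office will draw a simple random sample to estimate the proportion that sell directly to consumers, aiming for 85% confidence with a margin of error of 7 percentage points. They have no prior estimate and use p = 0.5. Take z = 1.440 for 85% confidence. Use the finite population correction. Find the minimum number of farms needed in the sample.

70

Unadjusted: n₀ = 1.440² × 0.50 × 0.50 / 0.070² ≈ 105.80, so n₀ = 106.
Finite population correction with N = 200: n = n₀ / (1 + (n₀−1)/N) = 106 / (1 + 105/200) = 106 / 1.5250 ≈ 69.51.
Rounding up, n = 70.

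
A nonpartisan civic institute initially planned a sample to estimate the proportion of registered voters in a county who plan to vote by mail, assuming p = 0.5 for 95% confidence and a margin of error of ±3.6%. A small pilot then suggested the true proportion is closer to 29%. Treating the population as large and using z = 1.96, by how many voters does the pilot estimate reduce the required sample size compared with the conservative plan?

131

Conservative (p = 0.5): n = 1.96² × 0.25 / 0.036² ≈ 741.05 → 742.
Using p = 0.29: p(1−p) = 0.2059, so n = 1.96² × 0.2059 / 0.036² ≈ 610.33 → 611.
Reduction: 742 − 611 = 131.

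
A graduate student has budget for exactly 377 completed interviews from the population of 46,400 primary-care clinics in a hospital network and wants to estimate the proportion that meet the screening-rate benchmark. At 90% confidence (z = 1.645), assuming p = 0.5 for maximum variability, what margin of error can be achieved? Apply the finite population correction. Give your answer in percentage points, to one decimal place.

4.2

Finite-population factor: (N−n)/(N−1) = (46400−377)/(46400−1) = 0.9919.
SE(p̂) = √[p(1−p)/n · (N−n)/(N−1)] = √[0.2500/377 × 0.9919] = 0.02565.
E = z × SE = 1.645 × 0.02565 = 0.04219 ≈ 4.2 percentage points.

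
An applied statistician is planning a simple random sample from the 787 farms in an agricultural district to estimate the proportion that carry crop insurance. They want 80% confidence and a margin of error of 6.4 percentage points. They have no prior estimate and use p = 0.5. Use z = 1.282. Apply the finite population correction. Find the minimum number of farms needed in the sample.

90

Unadjusted: n₀ = 1.282² × 0.50 × 0.50 / 0.064² ≈ 100.31, so n₀ = 101.
Finite population correction with N = 787: n = n₀ / (1 + (n₀−1)/N) = 101 / (1 + 100/787) = 101 / 1.1271 ≈ 89.61.
Rounding up, n = 90.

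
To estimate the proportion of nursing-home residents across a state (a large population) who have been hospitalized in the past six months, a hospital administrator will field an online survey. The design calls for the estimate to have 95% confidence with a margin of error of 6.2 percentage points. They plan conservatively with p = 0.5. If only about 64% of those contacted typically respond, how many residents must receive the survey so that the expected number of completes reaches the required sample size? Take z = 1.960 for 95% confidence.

391

Completed interviews needed: n₀ = 1.960² × 0.2500 / 0.062² ≈ 249.84 → 250.
At a 64% response rate, contacts needed = 250 / 0.64 ≈ 390.62 → 391.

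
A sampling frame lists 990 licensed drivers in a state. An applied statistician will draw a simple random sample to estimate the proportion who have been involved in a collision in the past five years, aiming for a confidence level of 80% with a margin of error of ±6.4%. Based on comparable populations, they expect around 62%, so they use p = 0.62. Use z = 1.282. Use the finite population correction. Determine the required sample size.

Unadjusted: n₀ = 1.282² × 0.62 × 0.38 / 0.064² ≈ 94.53, so n₀ = 95.
Finite population correction with N = 990: n = n₀ / (1 + (n₀−1)/N) = 95 / (1 + 94/990) = 95 / 1.0949 ≈ 86.76.
Rounding up, n = 87.

87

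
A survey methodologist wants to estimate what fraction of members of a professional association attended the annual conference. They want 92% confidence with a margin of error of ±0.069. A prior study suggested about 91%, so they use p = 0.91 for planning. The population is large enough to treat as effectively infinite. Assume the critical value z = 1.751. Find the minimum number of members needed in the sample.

With p = 0.91, p(1−p) = 0.0819.
n = z²·p(1−p)/E² = 1.751² × 0.0819 / 0.069² = 3.0660 × 0.0819 / 0.004761 ≈ 52.74.
Rounding up gives n = 53.

53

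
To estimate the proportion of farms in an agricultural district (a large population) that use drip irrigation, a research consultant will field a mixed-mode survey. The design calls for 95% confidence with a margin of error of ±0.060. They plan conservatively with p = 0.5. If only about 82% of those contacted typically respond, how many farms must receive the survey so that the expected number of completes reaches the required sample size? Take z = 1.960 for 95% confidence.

326

Completed interviews needed: n₀ = 1.960² × 0.2500 / 0.060² ≈ 266.78 → 267.
At an 82% response rate, contacts needed = 267 / 0.82 ≈ 325.61 → 326.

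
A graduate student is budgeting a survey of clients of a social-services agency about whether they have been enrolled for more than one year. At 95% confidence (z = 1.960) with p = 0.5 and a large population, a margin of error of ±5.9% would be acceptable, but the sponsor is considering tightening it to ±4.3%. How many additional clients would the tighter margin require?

At ±5.9%: n = 1.960² × 0.2500 / 0.059² ≈ 275.90 → 276.
At ±4.3%: n = 1.960² × 0.2500 / 0.043² ≈ 519.42 → 520.
Additional respondents: 520 − 276 = 244.

244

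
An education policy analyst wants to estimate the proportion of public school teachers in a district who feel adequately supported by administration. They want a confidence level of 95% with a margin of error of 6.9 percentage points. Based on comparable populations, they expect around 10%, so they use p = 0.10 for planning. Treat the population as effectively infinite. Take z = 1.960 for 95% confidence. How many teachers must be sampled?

73

With p = 0.10, p(1−p) = 0.0900.
n = z²·p(1−p)/E² = 1.960² × 0.0900 / 0.069² = 3.8416 × 0.0900 / 0.004761 ≈ 72.62.
Rounding up gives n = 73.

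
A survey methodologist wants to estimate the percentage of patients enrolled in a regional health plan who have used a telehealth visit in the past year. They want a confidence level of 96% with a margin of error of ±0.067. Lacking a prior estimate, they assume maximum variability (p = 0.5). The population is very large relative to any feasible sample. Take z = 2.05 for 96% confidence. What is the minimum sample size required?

With p = 0.5, p(1−p) = 0.25.
n = z²·p(1−p)/E² = 2.05² × 0.2500 / 0.067² = 4.2025 × 0.2500 / 0.004489 ≈ 234.04.
Rounding up gives n = 235.

235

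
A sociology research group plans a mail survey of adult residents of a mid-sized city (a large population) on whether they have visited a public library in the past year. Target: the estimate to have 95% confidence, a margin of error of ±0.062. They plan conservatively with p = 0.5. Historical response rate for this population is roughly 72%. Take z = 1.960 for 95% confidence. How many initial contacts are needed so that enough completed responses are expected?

Completed interviews needed: n₀ = 1.960² × 0.2500 / 0.062² ≈ 249.84 → 250.
At a 72% response rate, contacts needed = 250 / 0.72 ≈ 347.22 → 348.

348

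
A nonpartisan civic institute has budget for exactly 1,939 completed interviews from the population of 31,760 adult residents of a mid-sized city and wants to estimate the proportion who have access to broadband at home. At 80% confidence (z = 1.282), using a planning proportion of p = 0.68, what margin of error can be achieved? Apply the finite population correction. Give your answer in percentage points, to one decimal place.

1.3

Finite-population factor: (N−n)/(N−1) = (31760−1939)/(31760−1) = 0.9390.
SE(p̂) = √[p(1−p)/n · (N−n)/(N−1)] = √[0.2176/1939 × 0.9390] = 0.01027.
E = z × SE = 1.282 × 0.01027 = 0.01316 ≈ 1.3 percentage points.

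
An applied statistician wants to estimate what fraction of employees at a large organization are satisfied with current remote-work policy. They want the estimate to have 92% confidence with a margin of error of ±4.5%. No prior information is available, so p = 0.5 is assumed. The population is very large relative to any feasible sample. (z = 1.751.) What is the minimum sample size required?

With p = 0.5, p(1−p) = 0.25.
n = z²·p(1−p)/E² = 1.751² × 0.2500 / 0.045² = 3.0660 × 0.2500 / 0.002025 ≈ 378.52.
Rounding up gives n = 379.

379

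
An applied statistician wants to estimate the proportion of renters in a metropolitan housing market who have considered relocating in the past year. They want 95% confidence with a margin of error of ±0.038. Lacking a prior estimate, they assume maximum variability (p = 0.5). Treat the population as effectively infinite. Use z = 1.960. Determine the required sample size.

666

With p = 0.5, p(1−p) = 0.25.
n = z²·p(1−p)/E² = 1.960² × 0.2500 / 0.038² = 3.8416 × 0.2500 / 0.001444 ≈ 665.10.
Rounding up gives n = 666.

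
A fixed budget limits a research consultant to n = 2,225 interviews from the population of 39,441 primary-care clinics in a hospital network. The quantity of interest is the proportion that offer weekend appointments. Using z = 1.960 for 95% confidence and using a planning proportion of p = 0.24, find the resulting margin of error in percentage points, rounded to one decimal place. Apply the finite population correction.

1.7

Finite-population factor: (N−n)/(N−1) = (39441−2225)/(39441−1) = 0.9436.
SE(p̂) = √[p(1−p)/n · (N−n)/(N−1)] = √[0.1824/2225 × 0.9436] = 0.00880.
E = z × SE = 1.960 × 0.00880 = 0.01724 ≈ 1.7 percentage points.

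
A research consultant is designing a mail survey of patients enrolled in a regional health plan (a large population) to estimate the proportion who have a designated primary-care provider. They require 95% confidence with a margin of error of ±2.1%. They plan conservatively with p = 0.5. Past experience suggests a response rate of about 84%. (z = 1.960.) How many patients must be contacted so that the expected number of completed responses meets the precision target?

Completed interviews needed: n₀ = 1.960² × 0.2500 / 0.021² ≈ 2177.78 → 2178.
At an 84% response rate, contacts needed = 2178 / 0.84 ≈ 2592.86 → 2593.

2593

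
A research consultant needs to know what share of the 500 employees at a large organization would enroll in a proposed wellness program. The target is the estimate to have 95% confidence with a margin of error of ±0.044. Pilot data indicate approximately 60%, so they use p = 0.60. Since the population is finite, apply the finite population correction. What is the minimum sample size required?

For 95% confidence, z = 1.960.
Unadjusted: n₀ = 1.960² × 0.60 × 0.40 / 0.044² ≈ 476.23, so n₀ = 477.
Finite population correction with N = 500: n = n₀ / (1 + (n₀−1)/N) = 477 / (1 + 476/500) = 477 / 1.9520 ≈ 244.36.
Rounding up, n = 245.

245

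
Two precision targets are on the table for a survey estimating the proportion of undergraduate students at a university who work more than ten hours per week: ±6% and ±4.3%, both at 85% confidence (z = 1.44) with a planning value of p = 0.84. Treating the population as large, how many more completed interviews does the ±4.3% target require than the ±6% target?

73

At ±6%: n = 1.44² × 0.1344 / 0.060² ≈ 77.41 → 78.
At ±4.3%: n = 1.44² × 0.1344 / 0.043² ≈ 150.73 → 151.
Additional respondents: 151 − 78 = 73.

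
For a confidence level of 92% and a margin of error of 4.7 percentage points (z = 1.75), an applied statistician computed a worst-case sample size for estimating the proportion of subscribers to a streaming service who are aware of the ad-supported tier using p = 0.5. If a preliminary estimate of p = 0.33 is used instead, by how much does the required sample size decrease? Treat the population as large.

Conservative (p = 0.5): n = 1.75² × 0.25 / 0.047² ≈ 346.59 → 347.
Using p = 0.33: p(1−p) = 0.2211, so n = 1.75² × 0.2211 / 0.047² ≈ 306.53 → 307.
Reduction: 347 − 307 = 40.

40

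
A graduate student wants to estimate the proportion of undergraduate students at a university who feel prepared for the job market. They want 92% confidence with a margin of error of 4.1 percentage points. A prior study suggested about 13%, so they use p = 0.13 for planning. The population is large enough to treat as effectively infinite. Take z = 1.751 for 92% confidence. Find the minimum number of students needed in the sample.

With p = 0.13, p(1−p) = 0.1131.
n = z²·p(1−p)/E² = 1.751² × 0.1131 / 0.041² = 3.0660 × 0.1131 / 0.001681 ≈ 206.28.
Rounding up gives n = 207.

207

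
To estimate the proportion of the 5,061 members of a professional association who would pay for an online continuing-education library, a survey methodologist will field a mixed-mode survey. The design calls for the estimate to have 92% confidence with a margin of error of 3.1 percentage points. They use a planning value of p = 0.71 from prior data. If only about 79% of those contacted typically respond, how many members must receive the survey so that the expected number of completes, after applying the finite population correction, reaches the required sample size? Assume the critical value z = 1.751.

Completed interviews needed (unadjusted): n₀ = 1.751² × 0.2059 / 0.031² ≈ 656.91 → 657.
FPC for N = 5,061: n = 657 / (1 + 656/5061) = 657 / 1.1296 ≈ 581.61 → 582.
At a 79% response rate, contacts needed = 582 / 0.79 ≈ 736.71 → 737.

737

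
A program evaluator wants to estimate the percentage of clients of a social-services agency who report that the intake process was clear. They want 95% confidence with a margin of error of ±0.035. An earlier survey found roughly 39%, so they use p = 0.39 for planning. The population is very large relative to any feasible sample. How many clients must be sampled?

747

For 95% confidence, z = 1.96.
With p = 0.39, p(1−p) = 0.2379.
n = z²·p(1−p)/E² = 1.96² × 0.2379 / 0.035² = 3.8416 × 0.2379 / 0.001225 ≈ 746.05.
Rounding up gives n = 747.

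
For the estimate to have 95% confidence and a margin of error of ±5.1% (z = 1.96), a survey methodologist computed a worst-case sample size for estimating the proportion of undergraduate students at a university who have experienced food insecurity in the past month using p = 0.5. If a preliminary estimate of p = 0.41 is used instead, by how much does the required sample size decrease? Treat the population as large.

Conservative (p = 0.5): n = 1.96² × 0.25 / 0.051² ≈ 369.24 → 370.
Using p = 0.41: p(1−p) = 0.2419, so n = 1.96² × 0.2419 / 0.051² ≈ 357.28 → 358.
Reduction: 370 − 358 = 12.

12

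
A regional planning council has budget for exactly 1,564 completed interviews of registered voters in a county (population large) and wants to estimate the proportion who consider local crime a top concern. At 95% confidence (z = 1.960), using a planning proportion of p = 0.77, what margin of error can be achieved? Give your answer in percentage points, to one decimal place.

SE(p̂) = √[p(1−p)/n] = √[0.1771/1564] = 0.01064.
E = z × SE = 1.960 × 0.01064 = 0.02086, or 2.1 percentage points.

2.1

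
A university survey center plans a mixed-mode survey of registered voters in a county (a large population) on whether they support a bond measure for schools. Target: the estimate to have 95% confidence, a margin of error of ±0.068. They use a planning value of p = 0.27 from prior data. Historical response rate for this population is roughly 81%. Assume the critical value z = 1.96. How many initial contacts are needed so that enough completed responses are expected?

203

Completed interviews needed: n₀ = 1.96² × 0.1971 / 0.068² ≈ 163.75 → 164.
At an 81% response rate, contacts needed = 164 / 0.81 ≈ 202.47 → 203.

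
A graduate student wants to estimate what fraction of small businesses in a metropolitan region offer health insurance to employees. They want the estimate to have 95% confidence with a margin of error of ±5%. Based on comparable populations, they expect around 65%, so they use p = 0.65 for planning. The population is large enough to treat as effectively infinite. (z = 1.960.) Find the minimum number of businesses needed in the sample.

350

With p = 0.65, p(1−p) = 0.2275.
n = z²·p(1−p)/E² = 1.960² × 0.2275 / 0.050² = 3.8416 × 0.2275 / 0.002500 ≈ 349.59.
Rounding up gives n = 350.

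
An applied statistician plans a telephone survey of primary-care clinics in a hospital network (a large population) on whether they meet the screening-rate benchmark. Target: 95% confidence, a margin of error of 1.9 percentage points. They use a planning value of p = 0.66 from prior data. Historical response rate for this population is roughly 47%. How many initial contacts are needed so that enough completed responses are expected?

5081

For 95% confidence, z = 1.960.
Completed interviews needed: n₀ = 1.960² × 0.2244 / 0.019² ≈ 2387.96 → 2388.
At a 47% response rate, contacts needed = 2388 / 0.47 ≈ 5080.85 → 5081.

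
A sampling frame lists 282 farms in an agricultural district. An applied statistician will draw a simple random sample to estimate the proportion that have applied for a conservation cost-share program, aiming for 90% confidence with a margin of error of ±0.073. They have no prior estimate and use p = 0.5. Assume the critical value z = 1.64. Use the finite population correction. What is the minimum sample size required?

88

Unadjusted: n₀ = 1.64² × 0.50 × 0.50 / 0.073² ≈ 126.18, so n₀ = 127.
Finite population correction with N = 282: n = n₀ / (1 + (n₀−1)/N) = 127 / (1 + 126/282) = 127 / 1.4468 ≈ 87.78.
Rounding up, n = 88.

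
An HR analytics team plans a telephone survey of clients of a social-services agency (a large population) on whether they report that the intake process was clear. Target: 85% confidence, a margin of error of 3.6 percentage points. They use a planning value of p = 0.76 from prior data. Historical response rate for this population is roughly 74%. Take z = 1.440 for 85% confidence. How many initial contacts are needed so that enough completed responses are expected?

395

Completed interviews needed: n₀ = 1.440² × 0.1824 / 0.036² ≈ 291.84 → 292.
At a 74% response rate, contacts needed = 292 / 0.74 ≈ 394.59 → 395.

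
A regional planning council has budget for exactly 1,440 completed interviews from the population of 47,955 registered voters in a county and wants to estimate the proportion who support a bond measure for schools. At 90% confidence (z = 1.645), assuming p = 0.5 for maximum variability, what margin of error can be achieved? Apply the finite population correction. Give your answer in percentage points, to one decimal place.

2.1

Finite-population factor: (N−n)/(N−1) = (47955−1440)/(47955−1) = 0.9700.
SE(p̂) = √[p(1−p)/n · (N−n)/(N−1)] = √[0.2500/1440 × 0.9700] = 0.01298.
E = z × SE = 1.645 × 0.01298 = 0.02135 ≈ 2.1 percentage points.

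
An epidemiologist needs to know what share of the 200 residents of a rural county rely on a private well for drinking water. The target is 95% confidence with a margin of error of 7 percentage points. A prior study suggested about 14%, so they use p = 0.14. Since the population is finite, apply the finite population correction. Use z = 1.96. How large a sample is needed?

Unadjusted: n₀ = 1.96² × 0.14 × 0.86 / 0.070² ≈ 94.39, so n₀ = 95.
Finite population correction with N = 200: n = n₀ / (1 + (n₀−1)/N) = 95 / (1 + 94/200) = 95 / 1.4700 ≈ 64.63.
Rounding up, n = 65.

65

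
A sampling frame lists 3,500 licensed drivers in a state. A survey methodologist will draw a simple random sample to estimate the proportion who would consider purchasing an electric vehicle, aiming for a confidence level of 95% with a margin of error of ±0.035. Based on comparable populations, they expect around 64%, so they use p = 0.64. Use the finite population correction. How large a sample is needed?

600

For 95% confidence, z = 1.960.
Unadjusted: n₀ = 1.960² × 0.64 × 0.36 / 0.035² ≈ 722.53, so n₀ = 723.
Finite population correction with N = 3,500: n = n₀ / (1 + (n₀−1)/N) = 723 / (1 + 722/3500) = 723 / 1.2063 ≈ 599.36.
Rounding up, n = 600.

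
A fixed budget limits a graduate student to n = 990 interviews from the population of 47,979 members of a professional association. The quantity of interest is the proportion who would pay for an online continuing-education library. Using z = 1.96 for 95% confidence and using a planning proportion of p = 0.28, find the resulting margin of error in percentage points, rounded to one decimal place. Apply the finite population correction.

2.8

Finite-population factor: (N−n)/(N−1) = (47979−990)/(47979−1) = 0.9794.
SE(p̂) = √[p(1−p)/n · (N−n)/(N−1)] = √[0.2016/990 × 0.9794] = 0.01412.
E = z × SE = 1.96 × 0.01412 = 0.02768 ≈ 2.8 percentage points.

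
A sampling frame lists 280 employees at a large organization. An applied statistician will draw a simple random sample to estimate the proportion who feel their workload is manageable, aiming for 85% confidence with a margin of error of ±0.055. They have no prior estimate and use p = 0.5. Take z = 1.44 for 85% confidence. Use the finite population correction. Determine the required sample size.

Unadjusted: n₀ = 1.44² × 0.50 × 0.50 / 0.055² ≈ 171.37, so n₀ = 172.
Finite population correction with N = 280: n = n₀ / (1 + (n₀−1)/N) = 172 / (1 + 171/280) = 172 / 1.6107 ≈ 106.78.
Rounding up, n = 107.

107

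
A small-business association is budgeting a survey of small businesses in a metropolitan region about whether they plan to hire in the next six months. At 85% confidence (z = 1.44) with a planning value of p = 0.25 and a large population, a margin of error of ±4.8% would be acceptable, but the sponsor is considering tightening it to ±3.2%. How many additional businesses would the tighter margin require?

211

At ±4.8%: n = 1.44² × 0.1875 / 0.048² ≈ 168.75 → 169.
At ±3.2%: n = 1.44² × 0.1875 / 0.032² ≈ 379.69 → 380.
Additional respondents: 380 − 169 = 211.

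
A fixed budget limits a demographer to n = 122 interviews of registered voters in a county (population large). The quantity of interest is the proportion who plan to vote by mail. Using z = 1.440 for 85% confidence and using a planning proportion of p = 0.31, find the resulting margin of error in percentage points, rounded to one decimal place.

6.0

SE(p̂) = √[p(1−p)/n] = √[0.2139/122] = 0.04187.
E = z × SE = 1.440 × 0.04187 = 0.06030, or 6.0 percentage points.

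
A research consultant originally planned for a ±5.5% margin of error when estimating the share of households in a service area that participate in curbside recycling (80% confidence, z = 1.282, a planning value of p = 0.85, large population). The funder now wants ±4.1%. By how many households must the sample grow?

At ±5.5%: n = 1.282² × 0.1275 / 0.055² ≈ 69.27 → 70.
At ±4.1%: n = 1.282² × 0.1275 / 0.041² ≈ 124.66 → 125.
Additional respondents: 125 − 70 = 55.

55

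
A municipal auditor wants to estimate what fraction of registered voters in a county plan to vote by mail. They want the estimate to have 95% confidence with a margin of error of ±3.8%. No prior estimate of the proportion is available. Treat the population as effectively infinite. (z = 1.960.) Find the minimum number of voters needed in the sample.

With no prior estimate, use p = 0.5, giving p(1−p) = 0.25.
n = z²·p(1−p)/E² = 1.960² × 0.2500 / 0.038² = 3.8416 × 0.2500 / 0.001444 ≈ 665.10.
Rounding up gives n = 666.

666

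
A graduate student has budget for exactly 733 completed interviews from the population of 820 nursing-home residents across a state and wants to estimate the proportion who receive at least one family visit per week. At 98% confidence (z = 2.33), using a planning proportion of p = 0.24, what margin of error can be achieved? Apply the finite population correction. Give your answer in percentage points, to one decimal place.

Finite-population factor: (N−n)/(N−1) = (820−733)/(820−1) = 0.1062.
SE(p̂) = √[p(1−p)/n · (N−n)/(N−1)] = √[0.1824/733 × 0.1062] = 0.00514.
E = z × SE = 2.33 × 0.00514 = 0.01198 ≈ 1.2 percentage points.

1.2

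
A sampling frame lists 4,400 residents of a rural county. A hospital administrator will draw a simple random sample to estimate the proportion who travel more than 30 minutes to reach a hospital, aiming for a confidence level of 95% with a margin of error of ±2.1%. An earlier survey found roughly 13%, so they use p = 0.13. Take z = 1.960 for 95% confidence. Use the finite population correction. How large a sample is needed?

Unadjusted: n₀ = 1.960² × 0.13 × 0.87 / 0.021² ≈ 985.23, so n₀ = 986.
Finite population correction with N = 4,400: n = n₀ / (1 + (n₀−1)/N) = 986 / (1 + 985/4400) = 986 / 1.2239 ≈ 805.65.
Rounding up, n = 806.

806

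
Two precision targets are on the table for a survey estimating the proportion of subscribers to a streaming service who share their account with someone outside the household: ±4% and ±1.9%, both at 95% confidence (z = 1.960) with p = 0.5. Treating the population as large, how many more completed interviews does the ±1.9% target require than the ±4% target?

2060

At ±4%: n = 1.960² × 0.2500 / 0.040² ≈ 600.25 → 601.
At ±1.9%: n = 1.960² × 0.2500 / 0.019² ≈ 2660.39 → 2661.
Additional respondents: 2661 − 601 = 2060.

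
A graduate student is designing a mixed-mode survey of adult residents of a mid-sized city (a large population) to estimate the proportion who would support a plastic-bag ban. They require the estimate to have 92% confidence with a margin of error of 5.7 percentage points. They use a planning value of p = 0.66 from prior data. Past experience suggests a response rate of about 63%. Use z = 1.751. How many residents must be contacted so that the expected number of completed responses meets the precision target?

337

Completed interviews needed: n₀ = 1.751² × 0.2244 / 0.057² ≈ 211.76 → 212.
At a 63% response rate, contacts needed = 212 / 0.63 ≈ 336.51 → 337.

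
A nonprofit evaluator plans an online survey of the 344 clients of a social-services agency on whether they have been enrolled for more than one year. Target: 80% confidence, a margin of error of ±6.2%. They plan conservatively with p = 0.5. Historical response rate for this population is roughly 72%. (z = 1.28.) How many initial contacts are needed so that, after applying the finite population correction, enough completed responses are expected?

Completed interviews needed (unadjusted): n₀ = 1.28² × 0.2500 / 0.062² ≈ 106.56 → 107.
FPC for N = 344: n = 107 / (1 + 106/344) = 107 / 1.3081 ≈ 81.80 → 82.
At a 72% response rate, contacts needed = 82 / 0.72 ≈ 113.89 → 114.

114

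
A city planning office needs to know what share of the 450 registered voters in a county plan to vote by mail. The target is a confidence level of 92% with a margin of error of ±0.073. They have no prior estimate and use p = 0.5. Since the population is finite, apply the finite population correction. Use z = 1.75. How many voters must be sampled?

110

Unadjusted: n₀ = 1.75² × 0.50 × 0.50 / 0.073² ≈ 143.67, so n₀ = 144.
Finite population correction with N = 450: n = n₀ / (1 + (n₀−1)/N) = 144 / (1 + 143/450) = 144 / 1.3178 ≈ 109.27.
Rounding up, n = 110.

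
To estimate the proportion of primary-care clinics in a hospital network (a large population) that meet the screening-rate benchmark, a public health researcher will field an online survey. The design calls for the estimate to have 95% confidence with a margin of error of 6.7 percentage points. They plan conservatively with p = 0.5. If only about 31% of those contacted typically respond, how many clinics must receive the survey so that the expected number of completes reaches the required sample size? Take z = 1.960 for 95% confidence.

Completed interviews needed: n₀ = 1.960² × 0.2500 / 0.067² ≈ 213.95 → 214.
At a 31% response rate, contacts needed = 214 / 0.31 ≈ 690.32 → 691.

691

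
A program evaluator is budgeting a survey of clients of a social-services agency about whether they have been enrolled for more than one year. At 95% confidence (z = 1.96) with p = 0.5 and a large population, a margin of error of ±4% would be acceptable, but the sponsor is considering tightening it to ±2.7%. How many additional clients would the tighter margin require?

717

At ±4%: n = 1.96² × 0.2500 / 0.040² ≈ 600.25 → 601.
At ±2.7%: n = 1.96² × 0.2500 / 0.027² ≈ 1317.42 → 1318.
Additional respondents: 1318 − 601 = 717.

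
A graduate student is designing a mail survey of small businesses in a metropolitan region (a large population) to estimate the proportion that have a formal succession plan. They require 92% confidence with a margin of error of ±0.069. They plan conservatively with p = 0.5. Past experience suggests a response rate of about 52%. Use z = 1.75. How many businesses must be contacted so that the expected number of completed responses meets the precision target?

Completed interviews needed: n₀ = 1.75² × 0.2500 / 0.069² ≈ 160.81 → 161.
At a 52% response rate, contacts needed = 161 / 0.52 ≈ 309.62 → 310.

310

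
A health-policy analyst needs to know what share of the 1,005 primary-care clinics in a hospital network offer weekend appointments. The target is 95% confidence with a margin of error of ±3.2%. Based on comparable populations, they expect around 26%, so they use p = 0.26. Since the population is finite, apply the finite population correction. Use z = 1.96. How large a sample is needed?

421

Unadjusted: n₀ = 1.96² × 0.26 × 0.74 / 0.032² ≈ 721.80, so n₀ = 722.
Finite population correction with N = 1,005: n = n₀ / (1 + (n₀−1)/N) = 722 / (1 + 721/1005) = 722 / 1.7174 ≈ 420.40.
Rounding up, n = 421.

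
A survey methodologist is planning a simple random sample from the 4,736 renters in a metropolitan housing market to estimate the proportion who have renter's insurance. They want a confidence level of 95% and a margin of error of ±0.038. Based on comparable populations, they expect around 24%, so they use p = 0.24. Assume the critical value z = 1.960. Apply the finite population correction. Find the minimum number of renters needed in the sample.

441

Unadjusted: n₀ = 1.960² × 0.24 × 0.76 / 0.038² ≈ 485.25, so n₀ = 486.
Finite population correction with N = 4,736: n = n₀ / (1 + (n₀−1)/N) = 486 / (1 + 485/4736) = 486 / 1.1024 ≈ 440.85.
Rounding up, n = 441.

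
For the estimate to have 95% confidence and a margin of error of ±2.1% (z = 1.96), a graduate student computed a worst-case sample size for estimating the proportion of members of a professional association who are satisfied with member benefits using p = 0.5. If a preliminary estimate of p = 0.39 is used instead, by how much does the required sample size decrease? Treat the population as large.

105

Conservative (p = 0.5): n = 1.96² × 0.25 / 0.021² ≈ 2177.78 → 2178.
Using p = 0.39: p(1−p) = 0.2379, so n = 1.96² × 0.2379 / 0.021² ≈ 2072.37 → 2073.
Reduction: 2178 − 2073 = 105.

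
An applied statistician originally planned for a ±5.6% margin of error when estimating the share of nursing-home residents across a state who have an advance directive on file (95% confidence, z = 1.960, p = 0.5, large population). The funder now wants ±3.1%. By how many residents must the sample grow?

At ±5.6%: n = 1.960² × 0.2500 / 0.056² ≈ 306.25 → 307.
At ±3.1%: n = 1.960² × 0.2500 / 0.031² ≈ 999.38 → 1000.
Additional respondents: 1000 − 307 = 693.

693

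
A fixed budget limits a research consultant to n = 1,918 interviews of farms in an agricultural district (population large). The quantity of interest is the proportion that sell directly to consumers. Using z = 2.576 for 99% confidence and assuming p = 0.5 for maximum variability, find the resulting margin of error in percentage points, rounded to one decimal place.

2.9

SE(p̂) = √[p(1−p)/n] = √[0.2500/1918] = 0.01142.
E = z × SE = 2.576 × 0.01142 = 0.02941, or 2.9 percentage points.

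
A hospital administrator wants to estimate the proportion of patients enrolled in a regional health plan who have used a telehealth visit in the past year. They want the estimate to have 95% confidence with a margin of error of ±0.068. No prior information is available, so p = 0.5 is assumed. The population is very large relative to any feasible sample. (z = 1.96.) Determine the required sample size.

With p = 0.5, p(1−p) = 0.25.
n = z²·p(1−p)/E² = 1.96² × 0.2500 / 0.068² = 3.8416 × 0.2500 / 0.004624 ≈ 207.70.
Rounding up gives n = 208.

208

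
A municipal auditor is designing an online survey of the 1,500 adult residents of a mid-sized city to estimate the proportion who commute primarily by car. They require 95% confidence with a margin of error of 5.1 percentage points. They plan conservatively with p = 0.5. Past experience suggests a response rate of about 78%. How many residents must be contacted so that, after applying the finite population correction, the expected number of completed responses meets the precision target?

For 95% confidence, z = 1.960.
Completed interviews needed (unadjusted): n₀ = 1.960² × 0.2500 / 0.051² ≈ 369.24 → 370.
FPC for N = 1,500: n = 370 / (1 + 369/1500) = 370 / 1.2460 ≈ 296.95 → 297.
At a 78% response rate, contacts needed = 297 / 0.78 ≈ 380.77 → 381.

381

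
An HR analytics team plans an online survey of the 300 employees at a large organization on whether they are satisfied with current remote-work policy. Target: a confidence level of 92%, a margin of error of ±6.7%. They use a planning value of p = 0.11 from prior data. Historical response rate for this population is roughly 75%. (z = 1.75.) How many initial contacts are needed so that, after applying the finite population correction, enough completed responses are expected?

74

Completed interviews needed (unadjusted): n₀ = 1.75² × 0.0979 / 0.067² ≈ 66.79 → 67.
FPC for N = 300: n = 67 / (1 + 66/300) = 67 / 1.2200 ≈ 54.92 → 55.
At a 75% response rate, contacts needed = 55 / 0.75 ≈ 73.33 → 74.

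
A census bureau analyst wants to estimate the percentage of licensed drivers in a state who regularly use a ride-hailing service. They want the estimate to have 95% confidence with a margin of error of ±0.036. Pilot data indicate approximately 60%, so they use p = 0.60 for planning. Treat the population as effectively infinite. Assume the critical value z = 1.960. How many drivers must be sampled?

712

With p = 0.60, p(1−p) = 0.2400.
n = z²·p(1−p)/E² = 1.960² × 0.2400 / 0.036² = 3.8416 × 0.2400 / 0.001296 ≈ 711.41.
Rounding up gives n = 712.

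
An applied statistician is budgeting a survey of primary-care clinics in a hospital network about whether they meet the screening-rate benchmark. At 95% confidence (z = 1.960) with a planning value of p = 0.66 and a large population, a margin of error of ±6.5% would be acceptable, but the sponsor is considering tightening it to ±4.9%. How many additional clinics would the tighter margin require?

At ±6.5%: n = 1.960² × 0.2244 / 0.065² ≈ 204.04 → 205.
At ±4.9%: n = 1.960² × 0.2244 / 0.049² ≈ 359.04 → 360.
Additional respondents: 360 − 205 = 155.

155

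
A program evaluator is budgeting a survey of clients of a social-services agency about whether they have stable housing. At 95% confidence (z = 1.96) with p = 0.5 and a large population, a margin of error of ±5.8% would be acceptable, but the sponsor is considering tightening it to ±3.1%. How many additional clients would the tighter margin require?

714

At ±5.8%: n = 1.96² × 0.2500 / 0.058² ≈ 285.49 → 286.
At ±3.1%: n = 1.96² × 0.2500 / 0.031² ≈ 999.38 → 1000.
Additional respondents: 1000 − 286 = 714.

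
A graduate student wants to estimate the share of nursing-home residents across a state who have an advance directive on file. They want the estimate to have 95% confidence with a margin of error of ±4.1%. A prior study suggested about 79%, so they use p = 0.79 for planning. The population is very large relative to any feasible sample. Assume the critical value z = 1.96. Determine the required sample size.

380

With p = 0.79, p(1−p) = 0.1659.
n = z²·p(1−p)/E² = 1.96² × 0.1659 / 0.041² = 3.8416 × 0.1659 / 0.001681 ≈ 379.13.
Rounding up gives n = 380.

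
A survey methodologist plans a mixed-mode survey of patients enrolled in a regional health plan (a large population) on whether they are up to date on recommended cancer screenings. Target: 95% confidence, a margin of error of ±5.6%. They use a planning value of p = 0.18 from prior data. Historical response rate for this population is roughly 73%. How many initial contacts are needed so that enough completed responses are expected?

For 95% confidence, z = 1.96.
Completed interviews needed: n₀ = 1.96² × 0.1476 / 0.056² ≈ 180.81 → 181.
At a 73% response rate, contacts needed = 181 / 0.73 ≈ 247.95 → 248.

248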